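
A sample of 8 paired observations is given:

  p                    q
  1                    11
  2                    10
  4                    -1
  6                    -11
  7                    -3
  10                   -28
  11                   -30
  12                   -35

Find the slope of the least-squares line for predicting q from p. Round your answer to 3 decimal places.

-4.285

n = 8, Σx = 53, Σy = -87, Σxy = -1090, Σx² = 471
Sxx = Σx² − (Σx)²/n = 471 − 351.125 = 119.875
Sxy = Σxy − (Σx)(Σy)/n = -1090 − (-576.375) = -513.625
b = Sxy/Sxx = -513.625/119.875 = -4.284672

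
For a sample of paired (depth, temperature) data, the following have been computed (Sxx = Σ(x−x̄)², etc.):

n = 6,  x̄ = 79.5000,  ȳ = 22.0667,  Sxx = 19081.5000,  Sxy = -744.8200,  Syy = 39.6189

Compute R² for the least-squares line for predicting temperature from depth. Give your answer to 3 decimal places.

0.734

R² = Sxy²/(Sxx·Syy) = (-744.82)²/(19081.5·39.6189) = 0.733817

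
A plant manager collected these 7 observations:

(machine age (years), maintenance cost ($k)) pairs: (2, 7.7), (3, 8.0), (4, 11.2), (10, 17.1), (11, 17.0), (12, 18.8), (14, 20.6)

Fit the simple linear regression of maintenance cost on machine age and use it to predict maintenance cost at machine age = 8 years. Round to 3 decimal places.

n = 7, Σx = 56, Σy = 100.4, Σxy = 956.2, Σx² = 590
Sxx = Σx² − (Σx)²/n = 590 − 448 = 142
Sxy = Σxy − (Σx)(Σy)/n = 956.2 − 803.2 = 153
b = Sxy/Sxx = 153/142 = 1.077465
a = ȳ − b·x̄ = 14.342857 − 1.077465·8 = 5.723139
ŷ(8) = a + b·8 = 5.723139 + 1.077465·8 = 14.342857

14.343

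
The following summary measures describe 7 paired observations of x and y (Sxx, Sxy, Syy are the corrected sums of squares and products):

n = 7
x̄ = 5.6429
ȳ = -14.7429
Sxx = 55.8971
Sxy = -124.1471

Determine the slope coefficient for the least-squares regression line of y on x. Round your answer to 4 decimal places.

b = Sxy/Sxx = -124.1471/55.8971 = -2.220994

-2.2210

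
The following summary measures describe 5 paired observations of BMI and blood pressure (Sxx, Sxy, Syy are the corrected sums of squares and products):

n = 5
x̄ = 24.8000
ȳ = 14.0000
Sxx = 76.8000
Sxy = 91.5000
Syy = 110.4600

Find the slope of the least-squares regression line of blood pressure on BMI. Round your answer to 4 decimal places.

1.1914

b = Sxy/Sxx = 91.5/76.8 = 1.191406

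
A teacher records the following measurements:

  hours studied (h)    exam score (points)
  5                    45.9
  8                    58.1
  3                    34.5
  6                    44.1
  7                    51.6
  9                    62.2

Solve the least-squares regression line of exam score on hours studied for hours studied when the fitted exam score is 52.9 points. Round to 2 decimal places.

7.10

n = 6, Σx = 38, Σy = 296.4, Σxy = 1983.4, Σx² = 264
Sxx = Σx² − (Σx)²/n = 264 − 240.666667 = 23.333333
Sxy = Σxy − (Σx)(Σy)/n = 1983.4 − 1877.2 = 106.2
b = Sxy/Sxx = 106.2/23.333333 = 4.551429
a = ȳ − b·x̄ = 49.4 − 4.551429·6.333333 = 20.574286
Set a + b·x = 52.9: x = (52.9 − 20.574286) / 4.551429 = 7.102323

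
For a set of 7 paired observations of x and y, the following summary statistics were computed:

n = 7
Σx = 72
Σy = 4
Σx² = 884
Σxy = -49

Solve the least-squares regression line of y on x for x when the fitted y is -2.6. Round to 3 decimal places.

15.332

Sxx = Σx² − (Σx)²/n = 884 − 740.571429 = 143.428571
Sxy = Σxy − (Σx)(Σy)/n = -49 − 41.142857 = -90.142857
b = Sxy/Sxx = -90.142857/143.428571 = -0.628486
a = ȳ − b·x̄ = 0.571429 − (-0.628486)·10.285714 = 7.035857
Set a + b·x = -2.6: x = (-2.6 − 7.035857) / (-0.628486) = 15.331854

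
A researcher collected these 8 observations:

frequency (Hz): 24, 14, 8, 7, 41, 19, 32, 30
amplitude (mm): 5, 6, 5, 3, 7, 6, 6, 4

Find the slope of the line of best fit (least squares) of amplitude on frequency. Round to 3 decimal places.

0.058

n = 8, Σx = 175, Σy = 42, Σxy = 978, Σx² = 4851
Sxx = Σx² − (Σx)²/n = 4851 − 3828.125 = 1022.875
Sxy = Σxy − (Σx)(Σy)/n = 978 − 918.75 = 59.25
b = Sxy/Sxx = 59.25/1022.875 = 0.057925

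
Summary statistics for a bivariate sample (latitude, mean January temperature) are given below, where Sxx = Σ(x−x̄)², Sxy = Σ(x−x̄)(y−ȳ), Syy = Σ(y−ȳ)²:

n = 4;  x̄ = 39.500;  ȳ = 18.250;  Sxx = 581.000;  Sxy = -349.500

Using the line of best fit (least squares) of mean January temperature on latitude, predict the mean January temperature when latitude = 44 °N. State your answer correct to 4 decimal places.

15.5430

b = Sxy/Sxx = -349.5/581 = -0.601549
a = ȳ − b·x̄ = 18.25 − (-0.601549)·39.5 = 42.011188
ŷ(44) = a + b·44 = 42.011188 + (-0.601549)·44 = 15.543029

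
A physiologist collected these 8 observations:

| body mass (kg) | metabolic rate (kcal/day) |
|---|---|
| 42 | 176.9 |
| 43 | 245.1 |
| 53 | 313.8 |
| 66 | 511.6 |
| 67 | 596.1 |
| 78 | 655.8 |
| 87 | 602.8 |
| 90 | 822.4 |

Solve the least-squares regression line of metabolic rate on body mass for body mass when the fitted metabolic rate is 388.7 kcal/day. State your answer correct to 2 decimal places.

56.85

n = 8, Σx = 526, Σy = 3924.5, Σxy = 285916.8, Σx² = 37020
Sxx = Σx² − (Σx)²/n = 37020 − 34584.5 = 2435.5
Sxy = Σxy − (Σx)(Σy)/n = 285916.8 − 258035.875 = 27880.925
b = Sxy/Sxx = 27880.925/2435.5 = 11.447721
a = ȳ − b·x̄ = 490.5625 − 11.447721·65.75 = -262.125169
Set a + b·x = 388.7: x = (388.7 − (-262.125169)) / 11.447721 = 56.851941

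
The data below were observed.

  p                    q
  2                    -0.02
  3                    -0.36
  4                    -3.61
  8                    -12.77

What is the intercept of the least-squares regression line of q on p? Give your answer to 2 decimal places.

n = 4, Σx = 17, Σy = -16.76, Σxy = -117.72, Σx² = 93
Sxx = Σx² − (Σx)²/n = 93 − 72.25 = 20.75
Sxy = Σxy − (Σx)(Σy)/n = -117.72 − (-71.23) = -46.49
b = Sxy/Sxx = -46.49/20.75 = -2.240482
a = ȳ − b·x̄ = -4.19 − (-2.240482)·4.25 = 5.332048

5.33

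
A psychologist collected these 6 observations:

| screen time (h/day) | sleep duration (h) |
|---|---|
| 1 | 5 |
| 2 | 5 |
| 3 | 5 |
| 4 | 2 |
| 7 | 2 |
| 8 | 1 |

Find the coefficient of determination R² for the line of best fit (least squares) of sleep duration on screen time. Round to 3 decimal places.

n = 6, Σx = 25, Σy = 20, Σxy = 60, Σx² = 143, Σy² = 84
Sxx = Σx² − (Σx)²/n = 143 − 104.166667 = 38.833333
Sxy = Σxy − (Σx)(Σy)/n = 60 − 83.333333 = -23.333333
Syy = Σy² − (Σy)²/n = 84 − 66.666667 = 17.333333
R² = Sxy²/(Sxx·Syy) = (-23.333333)²/(38.833333·17.333333) = 0.808848

0.809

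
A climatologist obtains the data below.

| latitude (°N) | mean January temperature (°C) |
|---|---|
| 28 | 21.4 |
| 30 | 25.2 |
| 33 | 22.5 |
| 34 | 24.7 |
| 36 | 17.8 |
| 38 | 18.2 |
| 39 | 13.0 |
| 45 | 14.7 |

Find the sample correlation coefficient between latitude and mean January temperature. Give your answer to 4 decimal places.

-0.7834

n = 8, Σx = 283, Σy = 157.5, Σxy = 5438.4, Σx² = 10215, Σy² = 3242.51
Sxx = Σx² − (Σx)²/n = 10215 − 10011.125 = 203.875
Sxy = Σxy − (Σx)(Σy)/n = 5438.4 − 5571.5625 = -133.1625
Syy = Σy² − (Σy)²/n = 3242.51 − 3100.78125 = 141.72875
r = Sxy/√(Sxx·Syy) = -133.1625/√(28894.948906) = -133.1625/169.985143 = -0.783377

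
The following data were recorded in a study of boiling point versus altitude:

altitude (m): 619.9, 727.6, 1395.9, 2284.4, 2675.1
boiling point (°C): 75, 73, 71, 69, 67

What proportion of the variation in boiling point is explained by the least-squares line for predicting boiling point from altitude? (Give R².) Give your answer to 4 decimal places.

0.9531

n = 5, Σx = 7702.9, Σy = 355, Σxy = 535571.5, Σx² = 15236857.95, Σy² = 25245
Sxx = Σx² − (Σx)²/n = 15236857.95 − 11866933.682 = 3369924.268
Sxy = Σxy − (Σx)(Σy)/n = 535571.5 − 546905.9 = -11334.4
Syy = Σy² − (Σy)²/n = 25245 − 25205 = 40
R² = Sxy²/(Sxx·Syy) = (-11334.4)²/(3369924.268·40) = 0.953053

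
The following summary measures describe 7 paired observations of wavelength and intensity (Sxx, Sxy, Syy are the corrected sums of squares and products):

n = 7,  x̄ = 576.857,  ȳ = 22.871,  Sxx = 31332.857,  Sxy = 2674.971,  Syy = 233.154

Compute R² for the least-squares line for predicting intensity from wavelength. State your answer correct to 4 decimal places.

0.9795

R² = Sxy²/(Sxx·Syy) = (2674.971)²/(31332.857·233.154) = 0.979479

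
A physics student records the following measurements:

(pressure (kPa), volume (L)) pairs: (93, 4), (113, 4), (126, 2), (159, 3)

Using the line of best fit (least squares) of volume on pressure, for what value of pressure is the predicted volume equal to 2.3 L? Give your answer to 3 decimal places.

n = 4, Σx = 491, Σy = 13, Σxy = 1553, Σx² = 62575
Sxx = Σx² − (Σx)²/n = 62575 − 60270.25 = 2304.75
Sxy = Σxy − (Σx)(Σy)/n = 1553 − 1595.75 = -42.75
b = Sxy/Sxx = -42.75/2304.75 = -0.018549
a = ȳ − b·x̄ = 3.25 − (-0.018549)·122.75 = 5.526847
Set a + b·x = 2.3: x = (2.3 − 5.526847) / (-0.018549) = 173.966667

173.967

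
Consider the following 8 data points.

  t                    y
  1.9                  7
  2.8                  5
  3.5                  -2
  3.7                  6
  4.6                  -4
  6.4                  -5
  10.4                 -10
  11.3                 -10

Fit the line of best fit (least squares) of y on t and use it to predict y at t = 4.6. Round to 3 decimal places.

0.089

n = 8, Σx = 44.6, Σy = -13, Σxy = -224.9, Σx² = 335.36
Sxx = Σx² − (Σx)²/n = 335.36 − 248.645 = 86.715
Sxy = Σxy − (Σx)(Σy)/n = -224.9 − (-72.475) = -152.425
b = Sxy/Sxx = -152.425/86.715 = -1.757770
a = ȳ − b·x̄ = -1.625 − (-1.757770)·5.575 = 8.174566
ŷ(4.6) = a + b·4.6 = 8.174566 + (-1.757770)·4.6 = 0.088825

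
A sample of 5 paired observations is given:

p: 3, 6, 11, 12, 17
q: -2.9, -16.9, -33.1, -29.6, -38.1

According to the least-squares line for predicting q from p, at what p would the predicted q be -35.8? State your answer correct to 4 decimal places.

14.5002

n = 5, Σx = 49, Σy = -120.6, Σxy = -1477.1, Σx² = 599
Sxx = Σx² − (Σx)²/n = 599 − 480.2 = 118.8
Sxy = Σxy − (Σx)(Σy)/n = -1477.1 − (-1181.88) = -295.22
b = Sxy/Sxx = -295.22/118.8 = -2.485017
a = ȳ − b·x̄ = -24.12 − (-2.485017)·9.8 = 0.233165
Set a + b·x = -35.8: x = (-35.8 − 0.233165) / (-2.485017) = 14.500169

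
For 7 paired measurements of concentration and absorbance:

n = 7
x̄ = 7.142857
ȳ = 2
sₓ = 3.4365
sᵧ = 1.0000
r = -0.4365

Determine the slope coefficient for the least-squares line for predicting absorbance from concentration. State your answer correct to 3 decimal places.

-0.127

b = r · sᵧ/sₓ = -0.4365 · 1/3.4365 = -0.127019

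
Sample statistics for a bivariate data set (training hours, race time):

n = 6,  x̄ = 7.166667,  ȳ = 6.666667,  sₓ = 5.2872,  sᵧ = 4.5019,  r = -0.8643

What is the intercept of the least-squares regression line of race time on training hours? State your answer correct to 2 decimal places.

b = r · sᵧ/sₓ = -0.8643 · 4.5019/5.2872 = -0.735927
a = ȳ − b·x̄ = 6.666667 − (-0.735927)·7.166667 = 11.940809

11.94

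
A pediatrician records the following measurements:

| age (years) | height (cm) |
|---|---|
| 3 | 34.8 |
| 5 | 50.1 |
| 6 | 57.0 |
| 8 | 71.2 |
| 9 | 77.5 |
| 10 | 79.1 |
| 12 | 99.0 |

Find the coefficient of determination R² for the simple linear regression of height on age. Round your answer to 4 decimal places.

n = 7, Σx = 53, Σy = 468.7, Σxy = 3943, Σx² = 459, Σy² = 34103.55
Sxx = Σx² − (Σx)²/n = 459 − 401.285714 = 57.714286
Sxy = Σxy − (Σx)(Σy)/n = 3943 − 3548.728571 = 394.271429
Syy = Σy² − (Σy)²/n = 34103.55 − 31382.812857 = 2720.737143
R² = Sxy²/(Sxx·Syy) = (394.271429)²/(57.714286·2720.737143) = 0.989967

0.9900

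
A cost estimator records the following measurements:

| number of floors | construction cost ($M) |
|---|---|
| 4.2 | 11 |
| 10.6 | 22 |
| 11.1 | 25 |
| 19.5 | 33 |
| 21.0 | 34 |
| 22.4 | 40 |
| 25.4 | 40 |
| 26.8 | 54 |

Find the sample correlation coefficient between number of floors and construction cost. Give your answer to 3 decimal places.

n = 8, Σx = 141, Σy = 259, Σxy = 5273.6, Σx² = 2939.62, Σy² = 9591
Sxx = Σx² − (Σx)²/n = 2939.62 − 2485.125 = 454.495
Sxy = Σxy − (Σx)(Σy)/n = 5273.6 − 4564.875 = 708.725
Syy = Σy² − (Σy)²/n = 9591 − 8385.125 = 1205.875
r = Sxy/√(Sxx·Syy) = 708.725/√(548064.158125) = 708.725/740.313554 = 0.957331

0.957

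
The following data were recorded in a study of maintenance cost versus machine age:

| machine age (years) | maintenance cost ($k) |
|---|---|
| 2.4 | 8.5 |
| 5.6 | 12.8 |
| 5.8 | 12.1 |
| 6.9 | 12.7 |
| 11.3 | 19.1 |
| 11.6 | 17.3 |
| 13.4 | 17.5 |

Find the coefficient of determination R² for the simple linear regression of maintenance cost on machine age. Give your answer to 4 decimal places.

n = 7, Σx = 57, Σy = 100, Σxy = 900.9, Σx² = 560.18, Σy² = 1514.14
Sxx = Σx² − (Σx)²/n = 560.18 − 464.142857 = 96.037143
Sxy = Σxy − (Σx)(Σy)/n = 900.9 − 814.285714 = 86.614286
Syy = Σy² − (Σy)²/n = 1514.14 − 1428.571429 = 85.568571
R² = Sxy²/(Sxx·Syy) = (86.614286)²/(96.037143·85.568571) = 0.912905

0.9129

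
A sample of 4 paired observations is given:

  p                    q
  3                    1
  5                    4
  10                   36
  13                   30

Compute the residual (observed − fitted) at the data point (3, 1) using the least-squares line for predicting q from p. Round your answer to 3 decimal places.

n = 4, Σx = 31, Σy = 71, Σxy = 773, Σx² = 303
Sxx = Σx² − (Σx)²/n = 303 − 240.25 = 62.75
Sxy = Σxy − (Σx)(Σy)/n = 773 − 550.25 = 222.75
b = Sxy/Sxx = 222.75/62.75 = 3.549801
a = ȳ − b·x̄ = 17.75 − 3.549801·7.75 = -9.760956
ŷ(3) = -9.760956 + 3.549801·3 = 0.888446
residual = y − ŷ = 1 − 0.888446 = 0.111554

0.112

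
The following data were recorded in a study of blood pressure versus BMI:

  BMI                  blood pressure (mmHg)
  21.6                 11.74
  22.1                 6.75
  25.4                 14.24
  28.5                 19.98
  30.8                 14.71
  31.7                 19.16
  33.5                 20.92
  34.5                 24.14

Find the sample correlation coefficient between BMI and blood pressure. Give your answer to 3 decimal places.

0.884

n = 8, Σx = 228.1, Σy = 131.64, Σxy = 3927.975, Σx² = 6678.41, Σy² = 2389.2438
Sxx = Σx² − (Σx)²/n = 6678.41 − 6503.70125 = 174.70875
Sxy = Σxy − (Σx)(Σy)/n = 3927.975 − 3753.3855 = 174.5895
Syy = Σy² − (Σy)²/n = 2389.2438 − 2166.1362 = 223.1076
r = Sxy/√(Sxx·Syy) = 174.5895/√(38978.849912) = 174.5895/197.430621 = 0.884308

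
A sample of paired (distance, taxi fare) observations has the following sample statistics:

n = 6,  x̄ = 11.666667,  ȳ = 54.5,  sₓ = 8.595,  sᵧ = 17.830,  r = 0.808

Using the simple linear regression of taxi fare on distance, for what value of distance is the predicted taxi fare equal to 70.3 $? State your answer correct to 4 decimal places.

b = r · sᵧ/sₓ = 0.808 · 17.83/8.595 = 1.676165
a = ȳ − b·x̄ = 54.5 − 1.676165·11.666667 = 34.944739
Set a + b·x = 70.3: x = (70.3 − 34.944739) / 1.676165 = 21.092945

21.0929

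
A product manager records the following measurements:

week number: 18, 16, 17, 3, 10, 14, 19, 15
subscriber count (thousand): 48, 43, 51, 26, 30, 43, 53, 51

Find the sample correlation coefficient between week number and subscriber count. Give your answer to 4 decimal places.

0.9230

n = 8, Σx = 112, Σy = 345, Σxy = 5171, Σx² = 1760, Σy² = 15589
Sxx = Σx² − (Σx)²/n = 1760 − 1568 = 192
Sxy = Σxy − (Σx)(Σy)/n = 5171 − 4830 = 341
Syy = Σy² − (Σy)²/n = 15589 − 14878.125 = 710.875
r = Sxy/√(Sxx·Syy) = 341/√(136488) = 341/369.442824 = 0.923012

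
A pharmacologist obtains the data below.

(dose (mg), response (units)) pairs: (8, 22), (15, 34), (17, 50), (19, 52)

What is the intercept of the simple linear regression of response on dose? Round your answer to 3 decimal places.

n = 4, Σx = 59, Σy = 158, Σxy = 2524, Σx² = 939
Sxx = Σx² − (Σx)²/n = 939 − 870.25 = 68.75
Sxy = Σxy − (Σx)(Σy)/n = 2524 − 2330.5 = 193.5
b = Sxy/Sxx = 193.5/68.75 = 2.814545
a = ȳ − b·x̄ = 39.5 − 2.814545·14.75 = -2.014545

-2.015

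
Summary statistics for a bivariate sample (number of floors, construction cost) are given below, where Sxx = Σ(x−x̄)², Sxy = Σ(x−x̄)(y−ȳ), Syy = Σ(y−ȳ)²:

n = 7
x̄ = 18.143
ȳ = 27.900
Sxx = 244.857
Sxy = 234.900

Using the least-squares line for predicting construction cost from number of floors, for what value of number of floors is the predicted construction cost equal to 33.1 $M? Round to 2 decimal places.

b = Sxy/Sxx = 234.9/244.857 = 0.959335
a = ȳ − b·x̄ = 27.9 − 0.959335·18.143 = 10.494777
Set a + b·x = 33.1: x = (33.1 − 10.494777) / 0.959335 = 23.563419

23.56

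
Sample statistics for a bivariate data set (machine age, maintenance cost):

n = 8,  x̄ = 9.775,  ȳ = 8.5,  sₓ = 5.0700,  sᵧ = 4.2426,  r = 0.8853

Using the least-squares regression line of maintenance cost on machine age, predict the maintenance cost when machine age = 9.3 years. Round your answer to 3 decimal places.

b = r · sᵧ/sₓ = 0.8853 · 4.2426/5.07 = 0.740823
a = ȳ − b·x̄ = 8.5 − 0.740823·9.775 = 1.258453
ŷ(9.3) = a + b·9.3 = 1.258453 + 0.740823·9.3 = 8.148109

8.148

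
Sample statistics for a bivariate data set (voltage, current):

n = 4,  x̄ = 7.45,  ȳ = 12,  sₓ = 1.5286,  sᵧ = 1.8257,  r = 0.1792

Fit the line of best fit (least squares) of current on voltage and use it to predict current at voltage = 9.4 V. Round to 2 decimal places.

12.42

b = r · sᵧ/sₓ = 0.1792 · 1.8257/1.5286 = 0.214029
a = ȳ − b·x̄ = 12 − 0.214029·7.45 = 10.405480
ŷ(9.4) = a + b·9.4 = 10.405480 + 0.214029·9.4 = 12.417357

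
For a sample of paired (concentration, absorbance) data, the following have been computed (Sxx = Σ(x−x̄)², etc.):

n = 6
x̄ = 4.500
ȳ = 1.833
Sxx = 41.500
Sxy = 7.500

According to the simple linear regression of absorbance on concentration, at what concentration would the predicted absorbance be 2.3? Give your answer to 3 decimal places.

b = Sxy/Sxx = 7.5/41.5 = 0.180723
a = ȳ − b·x̄ = 1.833 − 0.180723·4.5 = 1.019747
Set a + b·x = 2.3: x = (2.3 − 1.019747) / 0.180723 = 7.084067

7.084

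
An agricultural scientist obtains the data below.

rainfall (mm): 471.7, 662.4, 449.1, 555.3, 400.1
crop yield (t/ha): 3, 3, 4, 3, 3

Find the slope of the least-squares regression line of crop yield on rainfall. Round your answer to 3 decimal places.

n = 5, Σx = 2538.6, Σy = 16, Σxy = 8064.9, Σx² = 1331403.56
Sxx = Σx² − (Σx)²/n = 1331403.56 − 1288897.992 = 42505.568
Sxy = Σxy − (Σx)(Σy)/n = 8064.9 − 8123.52 = -58.62
b = Sxy/Sxx = -58.62/42505.568 = -0.001379

-0.001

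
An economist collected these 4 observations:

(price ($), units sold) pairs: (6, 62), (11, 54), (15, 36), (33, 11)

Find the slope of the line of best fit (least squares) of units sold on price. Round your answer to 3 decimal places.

-1.880

n = 4, Σx = 65, Σy = 163, Σxy = 1869, Σx² = 1471
Sxx = Σx² − (Σx)²/n = 1471 − 1056.25 = 414.75
Sxy = Σxy − (Σx)(Σy)/n = 1869 − 2648.75 = -779.75
b = Sxy/Sxx = -779.75/414.75 = -1.880048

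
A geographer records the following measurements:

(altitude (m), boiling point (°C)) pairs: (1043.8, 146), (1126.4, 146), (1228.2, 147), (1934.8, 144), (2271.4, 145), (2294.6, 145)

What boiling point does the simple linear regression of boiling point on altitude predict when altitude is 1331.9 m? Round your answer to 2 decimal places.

n = 6, Σx = 9899.2, Σy = 873, Σxy = 1438075.8, Σx² = 18034668.8
Sxx = Σx² − (Σx)²/n = 18034668.8 − 16332360.106667 = 1702308.693333
Sxy = Σxy − (Σx)(Σy)/n = 1438075.8 − 1440333.6 = -2257.8
b = Sxy/Sxx = -2257.8/1702308.693333 = -0.001326
a = ȳ − b·x̄ = 145.5 − (-0.001326)·1649.866667 = 147.688245
ŷ(1331.9) = a + b·1331.9 = 147.688245 + (-0.001326)·1331.9 = 145.921724

145.92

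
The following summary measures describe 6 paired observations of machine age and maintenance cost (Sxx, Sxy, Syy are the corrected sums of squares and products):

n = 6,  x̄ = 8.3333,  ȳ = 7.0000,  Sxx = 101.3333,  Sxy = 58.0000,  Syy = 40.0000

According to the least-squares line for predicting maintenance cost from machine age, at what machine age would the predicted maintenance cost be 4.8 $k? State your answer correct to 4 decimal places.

4.4896

b = Sxy/Sxx = 58/101.3333 = 0.572369
a = ȳ − b·x̄ = 7 − 0.572369·8.3333 = 2.230281
Set a + b·x = 4.8: x = (4.8 − 2.230281) / 0.572369 = 4.489623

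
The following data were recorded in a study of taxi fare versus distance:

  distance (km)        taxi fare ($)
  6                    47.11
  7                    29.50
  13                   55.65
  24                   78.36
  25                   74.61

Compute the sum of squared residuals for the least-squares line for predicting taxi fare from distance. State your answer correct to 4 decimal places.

n = 5, Σx = 75, Σy = 285.23, Σxy = 4958.5, Σx² = 1455, Σy² = 17893.4663
Sxx = Σx² − (Σx)²/n = 1455 − 1125 = 330
Sxy = Σxy − (Σx)(Σy)/n = 4958.5 − 4278.45 = 680.05
Syy = Σy² − (Σy)²/n = 17893.4663 − 16271.23058 = 1622.23572
b = Sxy/Sxx = 680.05/330 = 2.060758
SSE = Syy − b·Sxy = 1622.23572 − 2.060758·680.05 = 220.817531

220.8175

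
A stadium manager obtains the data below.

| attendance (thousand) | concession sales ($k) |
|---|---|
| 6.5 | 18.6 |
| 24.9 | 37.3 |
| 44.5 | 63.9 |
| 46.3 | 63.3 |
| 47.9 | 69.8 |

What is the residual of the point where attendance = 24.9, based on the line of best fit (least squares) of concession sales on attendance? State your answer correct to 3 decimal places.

-2.257

n = 5, Σx = 170.1, Σy = 252.9, Σxy = 10167.43, Σx² = 7080.61
Sxx = Σx² − (Σx)²/n = 7080.61 − 5786.802 = 1293.808
Sxy = Σxy − (Σx)(Σy)/n = 10167.43 − 8603.658 = 1563.772
b = Sxy/Sxx = 1563.772/1293.808 = 1.208658
a = ȳ − b·x̄ = 50.58 − 1.208658·34.02 = 9.461439
ŷ(24.9) = 9.461439 + 1.208658·24.9 = 39.557035
residual = y − ŷ = 37.3 − 39.557035 = -2.257035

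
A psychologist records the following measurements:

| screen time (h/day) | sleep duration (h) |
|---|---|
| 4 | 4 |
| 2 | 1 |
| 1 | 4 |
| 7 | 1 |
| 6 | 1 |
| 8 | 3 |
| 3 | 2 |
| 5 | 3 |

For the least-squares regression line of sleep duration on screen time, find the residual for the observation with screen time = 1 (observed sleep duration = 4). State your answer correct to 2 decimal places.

1.17

n = 8, Σx = 36, Σy = 19, Σxy = 80, Σx² = 204
Sxx = Σx² − (Σx)²/n = 204 − 162 = 42
Sxy = Σxy − (Σx)(Σy)/n = 80 − 85.5 = -5.5
b = Sxy/Sxx = -5.5/42 = -0.130952
a = ȳ − b·x̄ = 2.375 − (-0.130952)·4.5 = 2.964286
ŷ(1) = 2.964286 + (-0.130952)·1 = 2.833333
residual = y − ŷ = 4 − 2.833333 = 1.166667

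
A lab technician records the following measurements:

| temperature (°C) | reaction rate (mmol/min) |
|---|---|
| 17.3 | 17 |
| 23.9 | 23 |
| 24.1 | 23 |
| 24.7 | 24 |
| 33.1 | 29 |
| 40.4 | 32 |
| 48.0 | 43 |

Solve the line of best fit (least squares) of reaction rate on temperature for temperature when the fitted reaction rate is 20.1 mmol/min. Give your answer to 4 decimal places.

20.8036

n = 7, Σx = 211.5, Σy = 191, Σxy = 6307.6, Σx² = 7093.17
Sxx = Σx² − (Σx)²/n = 7093.17 − 6390.321429 = 702.848571
Sxy = Σxy − (Σx)(Σy)/n = 6307.6 − 5770.928571 = 536.671429
b = Sxy/Sxx = 536.671429/702.848571 = 0.763566
a = ȳ − b·x̄ = 27.285714 − 0.763566·30.214286 = 4.215106
Set a + b·x = 20.1: x = (20.1 − 4.215106) / 0.763566 = 20.803557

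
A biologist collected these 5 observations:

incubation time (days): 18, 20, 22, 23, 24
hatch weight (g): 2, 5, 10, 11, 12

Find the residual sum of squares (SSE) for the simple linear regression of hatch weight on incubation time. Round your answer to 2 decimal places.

n = 5, Σx = 107, Σy = 40, Σxy = 897, Σx² = 2313, Σy² = 394
Sxx = Σx² − (Σx)²/n = 2313 − 2289.8 = 23.2
Sxy = Σxy − (Σx)(Σy)/n = 897 − 856 = 41
Syy = Σy² − (Σy)²/n = 394 − 320 = 74
b = Sxy/Sxx = 41/23.2 = 1.767241
SSE = Syy − b·Sxy = 74 − 1.767241·41 = 1.543103

1.54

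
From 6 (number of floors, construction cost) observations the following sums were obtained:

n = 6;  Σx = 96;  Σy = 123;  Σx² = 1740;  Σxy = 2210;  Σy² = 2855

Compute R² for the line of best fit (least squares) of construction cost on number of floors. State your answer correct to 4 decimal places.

Sxx = Σx² − (Σx)²/n = 1740 − 1536 = 204
Sxy = Σxy − (Σx)(Σy)/n = 2210 − 1968 = 242
Syy = Σy² − (Σy)²/n = 2855 − 2521.5 = 333.5
R² = Sxy²/(Sxx·Syy) = (242)²/(204·333.5) = 0.860805

0.8608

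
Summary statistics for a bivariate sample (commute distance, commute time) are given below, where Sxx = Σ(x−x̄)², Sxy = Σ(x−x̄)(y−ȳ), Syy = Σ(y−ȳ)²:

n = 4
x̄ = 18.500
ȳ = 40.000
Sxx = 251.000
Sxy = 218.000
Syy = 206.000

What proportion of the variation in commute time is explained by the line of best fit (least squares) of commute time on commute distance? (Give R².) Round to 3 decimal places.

0.919

R² = Sxy²/(Sxx·Syy) = (218)²/(251·206) = 0.919120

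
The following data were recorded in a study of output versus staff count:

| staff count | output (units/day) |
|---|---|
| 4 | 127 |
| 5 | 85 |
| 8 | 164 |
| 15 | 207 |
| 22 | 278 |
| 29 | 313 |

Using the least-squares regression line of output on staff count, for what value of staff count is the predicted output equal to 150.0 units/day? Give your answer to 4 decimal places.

n = 6, Σx = 83, Σy = 1174, Σxy = 20543, Σx² = 1655
Sxx = Σx² − (Σx)²/n = 1655 − 1148.166667 = 506.833333
Sxy = Σxy − (Σx)(Σy)/n = 20543 − 16240.333333 = 4302.666667
b = Sxy/Sxx = 4302.666667/506.833333 = 8.489313
a = ȳ − b·x̄ = 195.666667 − 8.489313·13.833333 = 78.231174
Set a + b·x = 150.0: x = (150.0 − 78.231174) / 8.489313 = 8.454021

8.4540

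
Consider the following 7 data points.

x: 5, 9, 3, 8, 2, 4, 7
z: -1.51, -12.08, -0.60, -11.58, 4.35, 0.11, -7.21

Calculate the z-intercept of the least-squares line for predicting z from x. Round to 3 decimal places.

n = 7, Σx = 38, Σy = -28.52, Σxy = -252.04, Σx² = 248
Sxx = Σx² − (Σx)²/n = 248 − 206.285714 = 41.714286
Sxy = Σxy − (Σx)(Σy)/n = -252.04 − (-154.822857) = -97.217143
b = Sxy/Sxx = -97.217143/41.714286 = -2.330548
a = ȳ − b·x̄ = -4.074286 − (-2.330548)·5.428571 = 8.577260

8.577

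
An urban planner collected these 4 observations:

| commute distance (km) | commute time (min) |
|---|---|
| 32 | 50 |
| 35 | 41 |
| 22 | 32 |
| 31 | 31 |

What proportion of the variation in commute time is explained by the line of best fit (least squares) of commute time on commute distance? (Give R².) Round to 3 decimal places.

n = 4, Σx = 120, Σy = 154, Σxy = 4700, Σx² = 3694, Σy² = 6166
Sxx = Σx² − (Σx)²/n = 3694 − 3600 = 94
Sxy = Σxy − (Σx)(Σy)/n = 4700 − 4620 = 80
Syy = Σy² − (Σy)²/n = 6166 − 5929 = 237
R² = Sxy²/(Sxx·Syy) = (80)²/(94·237) = 0.287279

0.287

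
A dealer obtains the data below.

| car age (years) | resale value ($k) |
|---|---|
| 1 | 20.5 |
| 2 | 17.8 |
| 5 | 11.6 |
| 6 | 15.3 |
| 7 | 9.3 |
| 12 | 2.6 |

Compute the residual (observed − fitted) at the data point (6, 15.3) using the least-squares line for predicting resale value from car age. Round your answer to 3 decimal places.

3.236

n = 6, Σx = 33, Σy = 77.1, Σxy = 302.2, Σx² = 259
Sxx = Σx² − (Σx)²/n = 259 − 181.5 = 77.5
Sxy = Σxy − (Σx)(Σy)/n = 302.2 − 424.05 = -121.85
b = Sxy/Sxx = -121.85/77.5 = -1.572258
a = ȳ − b·x̄ = 12.85 − (-1.572258)·5.5 = 21.497419
ŷ(6) = 21.497419 + (-1.572258)·6 = 12.063871
residual = y − ŷ = 15.3 − 12.063871 = 3.236129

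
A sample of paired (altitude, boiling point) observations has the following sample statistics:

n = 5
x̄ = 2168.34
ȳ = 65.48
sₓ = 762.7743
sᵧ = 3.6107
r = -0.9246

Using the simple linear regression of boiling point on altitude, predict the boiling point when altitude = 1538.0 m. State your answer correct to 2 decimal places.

68.24

b = r · sᵧ/sₓ = -0.9246 · 3.6107/762.7743 = -0.004377
a = ȳ − b·x̄ = 65.48 − (-0.004377)·2168.34 = 74.970228
ŷ(1538.0) = a + b·1538.0 = 74.970228 + (-0.004377)·1538 = 68.238825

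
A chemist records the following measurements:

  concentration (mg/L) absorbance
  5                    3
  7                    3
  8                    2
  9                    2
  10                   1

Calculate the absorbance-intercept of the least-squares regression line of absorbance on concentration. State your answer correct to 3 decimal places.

n = 5, Σx = 39, Σy = 11, Σxy = 80, Σx² = 319
Sxx = Σx² − (Σx)²/n = 319 − 304.2 = 14.8
Sxy = Σxy − (Σx)(Σy)/n = 80 − 85.8 = -5.8
b = Sxy/Sxx = -5.8/14.8 = -0.391892
a = ȳ − b·x̄ = 2.2 − (-0.391892)·7.8 = 5.256757

5.257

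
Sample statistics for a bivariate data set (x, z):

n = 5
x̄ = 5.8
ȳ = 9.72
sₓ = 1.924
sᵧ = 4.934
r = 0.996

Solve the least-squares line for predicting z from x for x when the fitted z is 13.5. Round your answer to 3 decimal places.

7.280

b = r · sᵧ/sₓ = 0.996 · 4.934/1.924 = 2.554191
a = ȳ − b·x̄ = 9.72 − 2.554191·5.8 = -5.094309
Set a + b·x = 13.5: x = (13.5 − (-5.094309)) / 2.554191 = 7.279920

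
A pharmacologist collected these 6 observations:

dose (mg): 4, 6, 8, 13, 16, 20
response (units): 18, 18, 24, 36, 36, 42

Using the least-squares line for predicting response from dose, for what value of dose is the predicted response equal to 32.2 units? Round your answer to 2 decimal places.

13.14

n = 6, Σx = 67, Σy = 174, Σxy = 2256, Σx² = 941
Sxx = Σx² − (Σx)²/n = 941 − 748.166667 = 192.833333
Sxy = Σxy − (Σx)(Σy)/n = 2256 − 1943 = 313
b = Sxy/Sxx = 313/192.833333 = 1.623163
a = ȳ − b·x̄ = 29 − 1.623163·11.166667 = 10.874676
Set a + b·x = 32.2: x = (32.2 − 10.874676) / 1.623163 = 13.138126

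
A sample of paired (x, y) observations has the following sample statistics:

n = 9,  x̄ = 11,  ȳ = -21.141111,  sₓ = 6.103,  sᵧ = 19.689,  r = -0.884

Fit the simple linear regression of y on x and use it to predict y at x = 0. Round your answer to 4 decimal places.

b = r · sᵧ/sₓ = -0.884 · 19.689/6.103 = -2.851889
a = ȳ − b·x̄ = -21.141111 − (-2.851889)·11 = 10.229663
ŷ(0) = a + b·0 = 10.229663 + (-2.851889)·0 = 10.229663

10.2297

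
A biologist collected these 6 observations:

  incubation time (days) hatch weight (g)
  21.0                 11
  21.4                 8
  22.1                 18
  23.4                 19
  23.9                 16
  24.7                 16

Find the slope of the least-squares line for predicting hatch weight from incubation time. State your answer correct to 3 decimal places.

1.861

n = 6, Σx = 136.5, Σy = 88, Σxy = 2022.2, Σx² = 3116.23
Sxx = Σx² − (Σx)²/n = 3116.23 − 3105.375 = 10.855
Sxy = Σxy − (Σx)(Σy)/n = 2022.2 − 2002 = 20.2
b = Sxy/Sxx = 20.2/10.855 = 1.860894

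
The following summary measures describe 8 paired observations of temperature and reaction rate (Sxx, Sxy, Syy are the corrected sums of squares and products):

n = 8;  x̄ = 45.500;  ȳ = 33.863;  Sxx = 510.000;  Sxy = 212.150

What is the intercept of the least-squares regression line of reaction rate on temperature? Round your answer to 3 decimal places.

14.936

b = Sxy/Sxx = 212.15/510 = 0.415980
a = ȳ − b·x̄ = 33.863 − 0.415980·45.5 = 14.935892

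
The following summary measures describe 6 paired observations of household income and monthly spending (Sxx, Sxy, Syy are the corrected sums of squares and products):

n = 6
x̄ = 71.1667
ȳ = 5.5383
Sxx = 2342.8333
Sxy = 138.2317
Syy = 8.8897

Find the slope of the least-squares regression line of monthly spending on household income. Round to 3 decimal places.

b = Sxy/Sxx = 138.2317/2342.8333 = 0.059002

0.059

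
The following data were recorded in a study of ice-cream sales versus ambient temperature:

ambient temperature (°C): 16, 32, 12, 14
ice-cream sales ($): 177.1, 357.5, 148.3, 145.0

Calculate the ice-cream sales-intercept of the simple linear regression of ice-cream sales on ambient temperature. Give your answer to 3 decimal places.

n = 4, Σx = 74, Σy = 827.9, Σxy = 18083.2, Σx² = 1620
Sxx = Σx² − (Σx)²/n = 1620 − 1369 = 251
Sxy = Σxy − (Σx)(Σy)/n = 18083.2 − 15316.15 = 2767.05
b = Sxy/Sxx = 2767.05/251 = 11.024104
a = ȳ − b·x̄ = 206.975 − 11.024104·18.5 = 3.029084

3.029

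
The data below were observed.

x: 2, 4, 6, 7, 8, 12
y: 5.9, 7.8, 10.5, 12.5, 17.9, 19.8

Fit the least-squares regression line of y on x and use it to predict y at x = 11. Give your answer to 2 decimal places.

n = 6, Σx = 39, Σy = 74.4, Σxy = 574.3, Σx² = 313
Sxx = Σx² − (Σx)²/n = 313 − 253.5 = 59.5
Sxy = Σxy − (Σx)(Σy)/n = 574.3 − 483.6 = 90.7
b = Sxy/Sxx = 90.7/59.5 = 1.524370
a = ȳ − b·x̄ = 12.4 − 1.524370·6.5 = 2.491597
ŷ(11) = a + b·11 = 2.491597 + 1.524370·11 = 19.259664

19.26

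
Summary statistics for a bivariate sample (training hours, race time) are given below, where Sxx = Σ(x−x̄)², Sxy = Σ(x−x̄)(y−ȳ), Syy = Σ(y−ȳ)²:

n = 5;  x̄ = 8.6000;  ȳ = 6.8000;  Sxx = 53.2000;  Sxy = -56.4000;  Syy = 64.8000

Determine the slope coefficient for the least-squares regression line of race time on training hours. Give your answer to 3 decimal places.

-1.060

b = Sxy/Sxx = -56.4/53.2 = -1.060150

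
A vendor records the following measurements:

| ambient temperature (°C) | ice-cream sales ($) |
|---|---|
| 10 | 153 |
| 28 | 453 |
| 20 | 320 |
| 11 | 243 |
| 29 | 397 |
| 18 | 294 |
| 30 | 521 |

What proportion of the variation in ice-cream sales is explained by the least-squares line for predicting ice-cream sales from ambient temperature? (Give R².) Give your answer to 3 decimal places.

n = 7, Σx = 146, Σy = 2381, Σxy = 55722, Σx² = 3470, Σy² = 905553
Sxx = Σx² − (Σx)²/n = 3470 − 3045.142857 = 424.857143
Sxy = Σxy − (Σx)(Σy)/n = 55722 − 49660.857143 = 6061.142857
Syy = Σy² − (Σy)²/n = 905553 − 809880.142857 = 95672.857143
R² = Sxy²/(Sxx·Syy) = (6061.142857)²/(424.857143·95672.857143) = 0.903810

0.904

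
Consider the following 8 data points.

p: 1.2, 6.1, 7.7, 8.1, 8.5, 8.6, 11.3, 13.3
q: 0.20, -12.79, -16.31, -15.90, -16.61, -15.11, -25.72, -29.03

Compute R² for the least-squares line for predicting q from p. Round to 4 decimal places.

n = 8, Σx = 64.8, Σy = -131.27, Σxy = -1280.022, Σx² = 614.34, Σy² = 2690.9137
Sxx = Σx² − (Σx)²/n = 614.34 − 524.88 = 89.46
Sxy = Σxy − (Σx)(Σy)/n = -1280.022 − (-1063.287) = -216.735
Syy = Σy² − (Σy)²/n = 2690.9137 − 2153.976613 = 536.937087
R² = Sxy²/(Sxx·Syy) = (-216.735)²/(89.46·536.937087) = 0.977926

0.9779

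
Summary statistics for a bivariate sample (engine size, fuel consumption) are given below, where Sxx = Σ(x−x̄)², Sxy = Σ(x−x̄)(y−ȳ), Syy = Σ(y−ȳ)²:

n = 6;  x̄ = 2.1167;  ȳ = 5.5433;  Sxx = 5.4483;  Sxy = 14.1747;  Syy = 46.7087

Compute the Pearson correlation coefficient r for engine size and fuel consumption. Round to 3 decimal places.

0.889

r = Sxy/√(Sxx·Syy) = 14.1747/√(254.483010) = 14.1747/15.952524 = 0.888555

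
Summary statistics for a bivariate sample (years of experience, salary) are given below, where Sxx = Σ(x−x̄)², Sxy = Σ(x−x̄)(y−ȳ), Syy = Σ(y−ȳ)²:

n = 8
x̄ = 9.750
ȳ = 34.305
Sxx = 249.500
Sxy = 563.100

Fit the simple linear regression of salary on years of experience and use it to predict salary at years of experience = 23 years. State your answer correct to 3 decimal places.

64.209

b = Sxy/Sxx = 563.1/249.5 = 2.256914
a = ȳ − b·x̄ = 34.305 − 2.256914·9.75 = 12.300090
ŷ(23) = a + b·23 = 12.300090 + 2.256914·23 = 64.209108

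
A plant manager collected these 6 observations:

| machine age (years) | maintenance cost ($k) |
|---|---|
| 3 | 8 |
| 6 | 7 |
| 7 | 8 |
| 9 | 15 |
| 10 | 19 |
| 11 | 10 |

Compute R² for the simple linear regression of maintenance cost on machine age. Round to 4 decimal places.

0.3774

n = 6, Σx = 46, Σy = 67, Σxy = 557, Σx² = 396, Σy² = 863
Sxx = Σx² − (Σx)²/n = 396 − 352.666667 = 43.333333
Sxy = Σxy − (Σx)(Σy)/n = 557 − 513.666667 = 43.333333
Syy = Σy² − (Σy)²/n = 863 − 748.166667 = 114.833333
R² = Sxy²/(Sxx·Syy) = (43.333333)²/(43.333333·114.833333) = 0.377358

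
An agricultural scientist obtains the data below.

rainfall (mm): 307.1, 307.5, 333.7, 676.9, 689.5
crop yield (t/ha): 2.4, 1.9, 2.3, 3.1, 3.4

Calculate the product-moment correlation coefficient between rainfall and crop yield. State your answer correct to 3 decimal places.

n = 5, Σx = 2314.7, Σy = 13.1, Σxy = 6531.49, Σx² = 1233826.21, Σy² = 35.83
Sxx = Σx² − (Σx)²/n = 1233826.21 − 1071567.218 = 162258.992
Sxy = Σxy − (Σx)(Σy)/n = 6531.49 − 6064.514 = 466.976
Syy = Σy² − (Σy)²/n = 35.83 − 34.322 = 1.508
r = Sxy/√(Sxx·Syy) = 466.976/√(244686.559936) = 466.976/494.658023 = 0.944038

0.944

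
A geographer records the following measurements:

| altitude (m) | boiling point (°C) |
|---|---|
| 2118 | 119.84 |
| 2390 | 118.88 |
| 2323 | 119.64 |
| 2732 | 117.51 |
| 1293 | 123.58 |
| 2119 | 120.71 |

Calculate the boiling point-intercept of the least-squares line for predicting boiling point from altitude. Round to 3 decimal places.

129.087

n = 6, Σx = 12975, Σy = 720.16, Σxy = 1552478.79, Σx² = 29220187
Sxx = Σx² − (Σx)²/n = 29220187 − 28058437.5 = 1161749.5
Sxy = Σxy − (Σx)(Σy)/n = 1552478.79 − 1557346 = -4867.21
b = Sxy/Sxx = -4867.21/1161749.5 = -0.004190
a = ȳ − b·x̄ = 120.026667 − (-0.004190)·2162.5 = 129.086573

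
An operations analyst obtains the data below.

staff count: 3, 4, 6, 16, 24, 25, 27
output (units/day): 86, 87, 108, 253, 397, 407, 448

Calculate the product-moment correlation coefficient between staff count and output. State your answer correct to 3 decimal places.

0.998

n = 7, Σx = 105, Σy = 1786, Σxy = 37101, Σx² = 2247, Σy² = 614600
Sxx = Σx² − (Σx)²/n = 2247 − 1575 = 672
Sxy = Σxy − (Σx)(Σy)/n = 37101 − 26790 = 10311
Syy = Σy² − (Σy)²/n = 614600 − 455685.142857 = 158914.857143
r = Sxy/√(Sxx·Syy) = 10311/√(106790784) = 10311/10333.962648 = 0.997778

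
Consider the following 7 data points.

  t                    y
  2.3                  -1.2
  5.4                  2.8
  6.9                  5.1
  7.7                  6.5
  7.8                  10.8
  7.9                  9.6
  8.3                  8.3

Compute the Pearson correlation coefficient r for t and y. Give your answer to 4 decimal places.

n = 7, Σx = 46.3, Σy = 41.9, Σxy = 326.57, Σx² = 333.49, Σy² = 355.23
Sxx = Σx² − (Σx)²/n = 333.49 − 306.241429 = 27.248571
Sxy = Σxy − (Σx)(Σy)/n = 326.57 − 277.138571 = 49.431429
Syy = Σy² − (Σy)²/n = 355.23 − 250.801429 = 104.428571
r = Sxy/√(Sxx·Syy) = 49.431429/√(2845.529388) = 49.431429/53.343504 = 0.926663

0.9267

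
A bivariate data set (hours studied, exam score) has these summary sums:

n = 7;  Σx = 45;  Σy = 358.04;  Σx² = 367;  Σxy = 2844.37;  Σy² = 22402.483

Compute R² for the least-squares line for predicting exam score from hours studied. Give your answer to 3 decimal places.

0.927

Sxx = Σx² − (Σx)²/n = 367 − 289.285714 = 77.714286
Sxy = Σxy − (Σx)(Σy)/n = 2844.37 − 2301.685714 = 542.684286
Syy = Σy² − (Σy)²/n = 22402.483 − 18313.234514 = 4089.248486
R² = Sxy²/(Sxx·Syy) = (542.684286)²/(77.714286·4089.248486) = 0.926723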